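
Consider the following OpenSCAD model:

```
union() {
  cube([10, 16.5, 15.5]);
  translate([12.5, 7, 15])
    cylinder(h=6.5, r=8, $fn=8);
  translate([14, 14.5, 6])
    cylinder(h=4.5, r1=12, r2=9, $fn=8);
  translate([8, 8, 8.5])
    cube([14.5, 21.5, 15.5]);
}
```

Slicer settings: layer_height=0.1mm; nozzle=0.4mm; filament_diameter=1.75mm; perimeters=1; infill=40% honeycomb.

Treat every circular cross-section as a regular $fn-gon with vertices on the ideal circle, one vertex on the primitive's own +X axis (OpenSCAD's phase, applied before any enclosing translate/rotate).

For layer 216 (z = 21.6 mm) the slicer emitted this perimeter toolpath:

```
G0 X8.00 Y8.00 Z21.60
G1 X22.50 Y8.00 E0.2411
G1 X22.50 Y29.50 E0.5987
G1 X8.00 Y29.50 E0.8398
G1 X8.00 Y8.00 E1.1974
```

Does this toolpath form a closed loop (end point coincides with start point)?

yes

Start point (G0): (8.00, 8.00). End point (last G1): the path returns to the start — closed.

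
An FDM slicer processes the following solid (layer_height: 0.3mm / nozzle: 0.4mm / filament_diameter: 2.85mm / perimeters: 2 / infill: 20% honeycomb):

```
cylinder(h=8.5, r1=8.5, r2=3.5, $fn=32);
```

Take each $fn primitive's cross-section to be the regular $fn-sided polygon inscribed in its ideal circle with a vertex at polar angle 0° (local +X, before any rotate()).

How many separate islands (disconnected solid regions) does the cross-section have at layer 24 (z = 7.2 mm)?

1

At z = 7.2 mm: the cone: at t=0.847 of its height the radius interpolates to r₁+(r₂−r₁)t = 4.265, giving a regular 32-gon of that circumradius. Overall, the cross-section is a single solid region. Island count = 1.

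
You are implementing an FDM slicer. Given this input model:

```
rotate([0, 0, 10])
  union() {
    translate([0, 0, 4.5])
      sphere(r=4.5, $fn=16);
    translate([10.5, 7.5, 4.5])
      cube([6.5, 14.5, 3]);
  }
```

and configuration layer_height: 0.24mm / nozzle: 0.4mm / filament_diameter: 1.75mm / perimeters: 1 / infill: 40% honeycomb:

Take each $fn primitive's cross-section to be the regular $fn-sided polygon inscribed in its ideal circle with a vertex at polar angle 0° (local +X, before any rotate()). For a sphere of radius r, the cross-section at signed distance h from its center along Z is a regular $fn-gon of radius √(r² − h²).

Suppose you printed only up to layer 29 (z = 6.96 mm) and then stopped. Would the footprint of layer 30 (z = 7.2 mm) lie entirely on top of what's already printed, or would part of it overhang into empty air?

entirely on top

Compare the two slices. At z = 6.96: the sphere: section is a regular 16-gon, circumradius = √(r²−h²) = √(4.5²−2.46²) = 3.768 (area = (16/2)·3.768²·sin(360°/16) = 43.47 mm²); the cube at (10.5, 7.5) is present — its section is the full 6.5×14.5 rectangle (area 94.25 mm²); Taking the union: the 2 present regions are separate (no shared area or edge), so areas and boundary lengths simply add and each stays a separate island — area = 137.72 mm²; (rotated 10° about Z; rotation is an isometry so areas/perimeters/island counts are preserved). At z = 7.2: the r=4.5 sphere slices to a regular 16-gon of circumradius 3.600 (√(r²−h²) with h=2.7 from center) (area = (16/2)·3.600²·sin(360°/16) = 39.68 mm²); the cube at (10.5, 7.5) (footprint 6.5×14.5) is included at this height (area 94.25 mm²); Combining (union): the 2 present regions are separate (no shared area or edge), so areas and boundary lengths simply add and each stays a separate island — area = 133.93 mm²; (rotated 10° about Z; rotation is an isometry so areas/perimeters/island counts are preserved). Checking containment: the cross-section at z = 7.2 is a subset of the cross-section at z = 6.96.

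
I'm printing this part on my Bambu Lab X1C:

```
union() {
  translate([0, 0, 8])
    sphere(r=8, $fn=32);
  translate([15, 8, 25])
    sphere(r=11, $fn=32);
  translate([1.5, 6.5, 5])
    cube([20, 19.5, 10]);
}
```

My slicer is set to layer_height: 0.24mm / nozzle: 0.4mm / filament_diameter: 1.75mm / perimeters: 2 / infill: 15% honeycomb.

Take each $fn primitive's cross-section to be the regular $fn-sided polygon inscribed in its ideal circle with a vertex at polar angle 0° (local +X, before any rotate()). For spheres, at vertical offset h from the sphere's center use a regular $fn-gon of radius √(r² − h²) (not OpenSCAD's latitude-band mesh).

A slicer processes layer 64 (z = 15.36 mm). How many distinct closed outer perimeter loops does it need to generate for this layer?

2

At z = 15.36 mm: the r=8 sphere contributes a regular 32-gon of circumradius √(8²−7.36²) = 3.135; the sphere at (15, 8): section is a regular 32-gon, circumradius = √(r²−h²) = √(11²−9.64²) = 5.298; the cube at (1.5, 6.5) is not intersected at this z (z outside [5, 15]); Taking the union: the 2 present regions are separate (no shared area or edge), so areas and boundary lengths simply add and each stays a separate island — 2 connected regions. The result has 2 disconnected regions.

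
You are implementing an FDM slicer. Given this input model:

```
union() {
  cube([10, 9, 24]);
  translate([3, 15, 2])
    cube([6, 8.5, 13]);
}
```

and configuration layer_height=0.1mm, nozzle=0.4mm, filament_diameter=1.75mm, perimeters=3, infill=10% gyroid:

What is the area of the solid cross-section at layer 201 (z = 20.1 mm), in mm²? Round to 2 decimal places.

90.00 mm²

At z = 20.1 mm: the cube is present — its section is the full 10×9 rectangle (area 90.00 mm²); the cube at (3, 15) is absent (z outside [2, 15]); Combining (union): only the 10×9 cube is present, so the union is just that shape — area = 90.00 mm². Overall, the cross-section is a single solid region. Net area = 90.00 mm².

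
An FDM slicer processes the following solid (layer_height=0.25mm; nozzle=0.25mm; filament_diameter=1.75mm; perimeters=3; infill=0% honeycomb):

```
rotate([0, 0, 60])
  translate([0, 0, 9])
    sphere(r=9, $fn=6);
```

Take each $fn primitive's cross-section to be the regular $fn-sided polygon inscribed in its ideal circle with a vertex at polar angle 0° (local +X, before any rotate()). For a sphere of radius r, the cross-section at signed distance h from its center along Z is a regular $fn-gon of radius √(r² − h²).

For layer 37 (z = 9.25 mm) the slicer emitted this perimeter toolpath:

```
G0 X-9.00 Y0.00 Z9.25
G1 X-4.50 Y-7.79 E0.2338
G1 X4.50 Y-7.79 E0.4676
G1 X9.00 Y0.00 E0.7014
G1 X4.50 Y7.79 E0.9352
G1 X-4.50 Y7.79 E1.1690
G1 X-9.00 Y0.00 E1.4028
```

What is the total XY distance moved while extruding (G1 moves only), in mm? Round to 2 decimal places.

53.99 mm

Sum the Euclidean lengths of each G1 segment: total = 53.99 mm.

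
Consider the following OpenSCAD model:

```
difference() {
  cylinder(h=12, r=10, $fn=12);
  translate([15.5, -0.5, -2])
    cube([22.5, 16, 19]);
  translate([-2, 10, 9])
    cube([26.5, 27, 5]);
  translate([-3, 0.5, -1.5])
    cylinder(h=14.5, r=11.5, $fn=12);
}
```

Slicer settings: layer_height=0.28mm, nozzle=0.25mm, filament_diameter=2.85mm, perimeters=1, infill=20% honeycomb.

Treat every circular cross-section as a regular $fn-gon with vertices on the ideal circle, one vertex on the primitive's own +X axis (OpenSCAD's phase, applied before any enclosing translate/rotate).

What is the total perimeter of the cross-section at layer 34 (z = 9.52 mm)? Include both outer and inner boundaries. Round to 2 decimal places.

44.52 mm

At z = 9.52 mm: the r=10 cylinder contributes a regular 12-gon of circumradius 10 (perimeter = 2·12·10.000·sin(180°/12) = 62.12 mm); the 22.5×16 cube at (15.5, -0.5) contributes its full rectangle (perimeter 77.00 mm); the cube at (-2, 10) is present — its section is the full 26.5×27 rectangle (perimeter 107.00 mm); the r=11.5 cylinder at (-3, 0.5) contributes a regular 12-gon of circumradius 11.5 (perimeter = 2·12·11.500·sin(180°/12) = 71.43 mm); Subtracting the remaining from the first: starting from the r=10 cylinder, the 22.5×16 cube at (15.5, -0.5) misses the remaining region (no effect); the 26.5×27 cube at (-2, 10) misses the remaining region (no effect); the r=11.5 cylinder at (-3, 0.5) partially overlaps it — only the 276.95 mm² overlap (of its 396.75 mm²) is removed, clipping the outline — boundary = 44.52 mm. Overall, the cross-section is a single solid region. Total boundary length (outer) = 44.52 mm.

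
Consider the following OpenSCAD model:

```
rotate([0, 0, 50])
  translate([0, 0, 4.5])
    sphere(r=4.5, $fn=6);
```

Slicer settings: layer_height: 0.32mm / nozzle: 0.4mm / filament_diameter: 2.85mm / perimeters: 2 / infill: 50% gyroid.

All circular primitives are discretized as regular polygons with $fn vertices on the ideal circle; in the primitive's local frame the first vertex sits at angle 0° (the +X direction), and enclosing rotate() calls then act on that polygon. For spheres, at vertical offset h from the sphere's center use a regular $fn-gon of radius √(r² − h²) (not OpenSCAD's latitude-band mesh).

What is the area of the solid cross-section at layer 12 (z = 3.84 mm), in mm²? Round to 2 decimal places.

At z = 3.84 mm: the r=4.5 sphere slices to a regular 6-gon of circumradius 4.451 (√(r²−h²) with h=0.66 from center) (area = (6/2)·4.451²·sin(360°/6) = 51.48 mm²); (whole slice rotated 50° about Z — lengths, areas and connectivity unchanged). Overall, the cross-section is a single solid region. Net area = 51.48 mm².

51.48 mm²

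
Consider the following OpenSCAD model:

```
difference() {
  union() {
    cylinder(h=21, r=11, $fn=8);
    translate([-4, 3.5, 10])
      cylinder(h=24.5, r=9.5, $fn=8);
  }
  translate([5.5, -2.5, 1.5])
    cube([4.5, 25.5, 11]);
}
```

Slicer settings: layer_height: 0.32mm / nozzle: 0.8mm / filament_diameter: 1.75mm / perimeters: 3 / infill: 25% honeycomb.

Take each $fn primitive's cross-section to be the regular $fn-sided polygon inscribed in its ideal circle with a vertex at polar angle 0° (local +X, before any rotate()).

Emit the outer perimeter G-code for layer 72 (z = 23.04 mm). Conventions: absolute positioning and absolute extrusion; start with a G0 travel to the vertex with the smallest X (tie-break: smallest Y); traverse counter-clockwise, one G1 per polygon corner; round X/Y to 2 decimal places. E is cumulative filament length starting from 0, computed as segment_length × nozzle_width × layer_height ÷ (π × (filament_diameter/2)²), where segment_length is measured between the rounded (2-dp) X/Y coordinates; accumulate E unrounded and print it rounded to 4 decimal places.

At z = 23.04 mm: the cylinder does not reach this height (z outside [0, 21]); the cylinder at (-4, 3.5): section is a regular 8-gon, circumradius r=9.5; Merging all regions: only the r=9.5 cylinder at (-4, 3.5) is present, so the union is just that shape — 1 connected region; the cube at (5.5, -2.5) is not intersected at this z (z outside [1.5, 12.5]); Taking the first minus the rest: none of the subtracted shapes is present at this height, so the result so far is unchanged — 1 connected region. The outline is a single polygon with 8 vertices. Extrusion per mm of travel: 0.8 × 0.32 / (π × 0.875²) = 0.106432. Accumulating E over each segment gives final E = 6.1921.

G0 X-13.50 Y3.50 Z23.04
G1 X-10.72 Y-3.22 E0.7740
G1 X-4.00 Y-6.00 E1.5480
G1 X2.72 Y-3.22 E2.3220
G1 X5.50 Y3.50 E3.0960
G1 X2.72 Y10.22 E3.8701
G1 X-4.00 Y13.00 E4.6441
G1 X-10.72 Y10.22 E5.4181
G1 X-13.50 Y3.50 E6.1921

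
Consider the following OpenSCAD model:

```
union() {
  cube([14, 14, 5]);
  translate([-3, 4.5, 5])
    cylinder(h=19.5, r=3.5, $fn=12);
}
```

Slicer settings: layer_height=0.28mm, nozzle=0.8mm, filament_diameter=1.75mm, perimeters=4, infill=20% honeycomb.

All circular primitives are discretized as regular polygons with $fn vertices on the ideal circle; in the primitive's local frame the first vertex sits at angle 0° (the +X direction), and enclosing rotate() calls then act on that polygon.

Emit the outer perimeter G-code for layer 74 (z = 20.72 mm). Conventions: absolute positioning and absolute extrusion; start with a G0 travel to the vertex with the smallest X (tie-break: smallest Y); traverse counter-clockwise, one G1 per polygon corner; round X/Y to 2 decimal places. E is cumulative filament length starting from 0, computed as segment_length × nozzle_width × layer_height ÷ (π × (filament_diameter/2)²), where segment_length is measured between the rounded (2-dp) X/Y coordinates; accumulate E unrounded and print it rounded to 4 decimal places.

G0 X-6.50 Y4.50 Z20.72
G1 X-6.03 Y2.75 E0.1688
G1 X-4.75 Y1.47 E0.3373
G1 X-3.00 Y1.00 E0.5061
G1 X-1.25 Y1.47 E0.6748
G1 X0.03 Y2.75 E0.8434
G1 X0.50 Y4.50 E1.0122
G1 X0.03 Y6.25 E1.1809
G1 X-1.25 Y7.53 E1.3495
G1 X-3.00 Y8.00 E1.5182
G1 X-4.75 Y7.53 E1.6870
G1 X-6.03 Y6.25 E1.8556
G1 X-6.50 Y4.50 E2.0243

At z = 20.72 mm: the cube is absent (z outside [0, 5]); the cylinder at (-3, 4.5): section is a regular 12-gon, circumradius r=3.5; Merging all regions: only the r=3.5 cylinder at (-3, 4.5) is present, so the union is just that shape — 1 connected region. The outline is a single polygon with 12 vertices. Extrusion per mm of travel: 0.8 × 0.28 / (π × 0.875²) = 0.093128. Accumulating E over each segment gives final E = 2.0243.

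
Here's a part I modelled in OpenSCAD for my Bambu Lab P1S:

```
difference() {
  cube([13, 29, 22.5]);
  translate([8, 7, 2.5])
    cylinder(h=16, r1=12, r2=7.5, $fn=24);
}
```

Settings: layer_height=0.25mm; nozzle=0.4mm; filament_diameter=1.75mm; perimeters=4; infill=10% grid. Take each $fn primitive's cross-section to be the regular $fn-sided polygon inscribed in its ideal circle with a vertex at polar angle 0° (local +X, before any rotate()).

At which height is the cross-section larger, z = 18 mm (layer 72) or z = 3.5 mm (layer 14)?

layer 72 (z = 18 mm)

Layer 72 (z = 18): the cube is present — its section is the full 13×29 rectangle (area 377.00 mm²); the cone at (8, 7): at t=0.969 of its height the radius interpolates to r₁+(r₂−r₁)t = 7.641, giving a regular 24-gon of that circumradius (area = (24/2)·7.641²·sin(360°/24) = 181.32 mm²); After the difference (first − rest): starting from the 13×29 cube (377.00 mm²), the cone at (8, 7) partially overlaps it — only the 158.33 mm² overlap (of its 181.32 mm²) is removed, clipping the outline — area = 218.67 mm². So its area = 218.67 mm². Layer 14 (z = 3.5): the 13×29 cube contributes its full rectangle (area 377.00 mm²); the cone at (8, 7) contributes a regular 24-gon of circumradius 11.719 (interpolated between r1=12 and r2=7.5 at t=0.062) (area = (24/2)·11.719²·sin(360°/24) = 426.52 mm²); After the difference (first − rest): starting from the 13×29 cube (377.00 mm²), the cone at (8, 7) partially overlaps it — only the 232.64 mm² overlap (of its 426.52 mm²) is removed, clipping the outline — area = 144.36 mm². So its area = 144.36 mm². Layer 72 is larger (218.67 vs 144.36 mm²).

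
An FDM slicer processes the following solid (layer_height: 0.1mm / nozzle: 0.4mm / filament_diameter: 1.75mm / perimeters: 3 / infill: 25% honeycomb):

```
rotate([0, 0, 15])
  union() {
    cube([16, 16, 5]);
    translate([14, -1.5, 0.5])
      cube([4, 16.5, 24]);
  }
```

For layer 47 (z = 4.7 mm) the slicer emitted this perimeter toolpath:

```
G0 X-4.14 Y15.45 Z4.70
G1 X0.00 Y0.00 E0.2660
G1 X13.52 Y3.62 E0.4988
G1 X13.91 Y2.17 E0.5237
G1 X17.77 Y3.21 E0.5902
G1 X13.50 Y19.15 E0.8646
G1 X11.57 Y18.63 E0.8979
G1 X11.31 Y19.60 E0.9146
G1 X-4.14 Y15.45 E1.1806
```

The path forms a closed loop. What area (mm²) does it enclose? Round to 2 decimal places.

Apply the shoelace formula to the sequence of (X, Y) vertices; enclosed area = 291.96 mm².

291.96 mm²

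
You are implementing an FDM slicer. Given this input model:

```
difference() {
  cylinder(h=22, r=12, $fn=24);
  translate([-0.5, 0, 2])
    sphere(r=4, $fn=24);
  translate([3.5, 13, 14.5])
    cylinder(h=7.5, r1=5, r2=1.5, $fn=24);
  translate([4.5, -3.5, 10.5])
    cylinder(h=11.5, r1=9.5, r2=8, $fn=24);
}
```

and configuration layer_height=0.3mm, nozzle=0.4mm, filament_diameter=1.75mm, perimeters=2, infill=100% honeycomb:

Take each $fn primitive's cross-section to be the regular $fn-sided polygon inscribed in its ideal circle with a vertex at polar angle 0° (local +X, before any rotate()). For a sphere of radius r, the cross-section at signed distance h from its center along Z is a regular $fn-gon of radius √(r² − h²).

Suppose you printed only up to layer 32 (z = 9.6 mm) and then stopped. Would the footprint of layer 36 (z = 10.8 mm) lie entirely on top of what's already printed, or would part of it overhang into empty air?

entirely on top

Compare the two slices. At z = 9.6: the r=12 cylinder gives a regular 24-gon of circumradius 12 (constant along its height) (area = (24/2)·12.000²·sin(360°/24) = 447.24 mm²); the sphere at (-0.5, 0) does not reach this height (|z−center|=7.600 > r=4); the cone at (3.5, 13) is absent (z outside [14.5, 22]); the cone at (4.5, -3.5) is absent (z outside [10.5, 22]); Taking the first minus the rest: none of the subtracted shapes is present at this height, so the r=12 cylinder is unchanged — area = 447.24 mm². At z = 10.8: the cylinder: section is a regular 24-gon, circumradius r=12 (area = (24/2)·12.000²·sin(360°/24) = 447.24 mm²); the sphere at (-0.5, 0) is absent (|z−center|=8.800 > r=4); the cone at (3.5, 13) is not intersected at this z (z outside [14.5, 22]); the cone at (4.5, -3.5): at t=0.026 of its height the radius interpolates to r₁+(r₂−r₁)t = 9.461, giving a regular 24-gon of that circumradius (area = (24/2)·9.461²·sin(360°/24) = 278.00 mm²); After the difference (first − rest): starting from the r=12 cylinder (447.24 mm²), the cone at (4.5, -3.5) partially overlaps it — only the 229.88 mm² overlap (of its 278.00 mm²) is removed, clipping the outline — area = 217.36 mm². Checking containment: the cross-section at z = 10.8 is a subset of the cross-section at z = 9.6.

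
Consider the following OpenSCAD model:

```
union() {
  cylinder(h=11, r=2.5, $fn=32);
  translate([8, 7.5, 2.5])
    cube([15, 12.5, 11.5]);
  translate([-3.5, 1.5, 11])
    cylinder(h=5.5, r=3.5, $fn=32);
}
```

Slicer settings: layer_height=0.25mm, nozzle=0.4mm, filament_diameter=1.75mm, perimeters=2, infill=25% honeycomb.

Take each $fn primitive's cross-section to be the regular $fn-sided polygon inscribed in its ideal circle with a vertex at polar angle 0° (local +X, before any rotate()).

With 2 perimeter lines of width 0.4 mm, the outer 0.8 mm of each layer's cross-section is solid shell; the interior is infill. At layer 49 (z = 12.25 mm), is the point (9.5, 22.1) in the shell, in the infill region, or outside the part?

outside

At z = 12.25 mm: the cylinder is absent (z outside [0, 11]); the cube at (8, 7.5) (footprint 15×12.5) is included at this height; the r=3.5 cylinder at (-3.5, 1.5) contributes a regular 32-gon of circumradius 3.5; Taking the union: the 2 present regions are separate (no shared area or edge), so areas and boundary lengths simply add and each stays a separate island — 2 connected regions. Overall, the cross-section has 2 separate islands. The nearest boundary edge runs (8.00, 20.00)→(23.00, 20.00); distance from the point to it = 2.10 mm. The point is not inside any of the regions above, so it lies outside the cross-section (2.10 mm from the nearest boundary).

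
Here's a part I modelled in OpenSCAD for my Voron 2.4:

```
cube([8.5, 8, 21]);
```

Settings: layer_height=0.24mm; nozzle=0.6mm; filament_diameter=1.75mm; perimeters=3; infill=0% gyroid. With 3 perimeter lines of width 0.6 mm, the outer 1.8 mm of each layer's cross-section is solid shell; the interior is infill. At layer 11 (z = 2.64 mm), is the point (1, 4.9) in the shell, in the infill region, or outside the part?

shell

At z = 2.64 mm: the cube (footprint 8.5×8) is included at this height. Overall, the cross-section is a single solid region. The nearest boundary edge runs (0.00, 8.00)→(0.00, 0.00); distance from the point to it = 1.00 mm. The point is inside the cross-section, 1.00 mm from the nearest boundary — within the 1.8 mm shell band (3 × 0.6).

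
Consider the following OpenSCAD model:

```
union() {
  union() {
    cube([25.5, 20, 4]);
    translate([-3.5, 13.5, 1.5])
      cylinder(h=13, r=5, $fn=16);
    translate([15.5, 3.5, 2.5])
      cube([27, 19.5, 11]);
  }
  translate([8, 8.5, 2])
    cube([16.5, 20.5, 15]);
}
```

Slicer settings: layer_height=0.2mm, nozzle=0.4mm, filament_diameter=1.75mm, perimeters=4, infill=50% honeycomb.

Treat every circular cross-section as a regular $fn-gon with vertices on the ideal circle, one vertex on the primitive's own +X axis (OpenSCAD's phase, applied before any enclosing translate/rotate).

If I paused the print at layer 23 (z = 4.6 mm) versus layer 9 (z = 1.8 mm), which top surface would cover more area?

layer 23 (z = 4.6 mm)

Layer 23 (z = 4.6): the cube does not reach this height (z outside [0, 4]); the r=5 cylinder at (-3.5, 13.5) contributes a regular 16-gon of circumradius 5 (area = (16/2)·5.000²·sin(360°/16) = 76.54 mm²); the cube at (15.5, 3.5) (footprint 27×19.5) is included at this height (area 526.50 mm²); Merging all regions: the 2 present regions are separate (no shared area or edge), so areas and boundary lengths simply add and each stays a separate island — area = 603.04 mm²; the 16.5×20.5 cube at (8, 8.5) contributes its full rectangle (area 338.25 mm²); Taking the union: the regions partially overlap — summed areas 941.29 mm² minus the doubly-counted overlap 130.50 mm² gives 810.79 mm² — area = 810.79 mm². So its area = 810.79 mm². Layer 9 (z = 1.8): the cube (footprint 25.5×20) is included at this height (area 510.00 mm²); the r=5 cylinder at (-3.5, 13.5) gives a regular 16-gon of circumradius 5 (constant along its height) (area = (16/2)·5.000²·sin(360°/16) = 76.54 mm²); the cube at (15.5, 3.5) is not intersected at this z (z outside [2.5, 13.5]); Merging all regions: the regions partially overlap — summed areas 586.54 mm² minus the doubly-counted overlap 6.89 mm² gives 579.65 mm² — area = 579.65 mm²; the cube at (8, 8.5) is not intersected at this z (z outside [2, 17]); Merging all regions: only the result so far is present, so the union is just that shape — area = 579.65 mm². So its area = 579.65 mm². Layer 23 is larger (810.79 vs 579.65 mm²).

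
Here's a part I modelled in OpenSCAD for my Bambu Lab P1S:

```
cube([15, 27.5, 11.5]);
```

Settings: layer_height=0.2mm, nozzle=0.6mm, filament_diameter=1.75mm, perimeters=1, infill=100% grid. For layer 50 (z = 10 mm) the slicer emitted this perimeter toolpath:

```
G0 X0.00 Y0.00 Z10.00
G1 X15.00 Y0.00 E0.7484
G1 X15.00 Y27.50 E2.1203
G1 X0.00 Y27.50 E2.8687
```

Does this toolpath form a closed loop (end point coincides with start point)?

no

Start point (G0): (0.00, 0.00). End point (last G1): the path does not return to the start — open.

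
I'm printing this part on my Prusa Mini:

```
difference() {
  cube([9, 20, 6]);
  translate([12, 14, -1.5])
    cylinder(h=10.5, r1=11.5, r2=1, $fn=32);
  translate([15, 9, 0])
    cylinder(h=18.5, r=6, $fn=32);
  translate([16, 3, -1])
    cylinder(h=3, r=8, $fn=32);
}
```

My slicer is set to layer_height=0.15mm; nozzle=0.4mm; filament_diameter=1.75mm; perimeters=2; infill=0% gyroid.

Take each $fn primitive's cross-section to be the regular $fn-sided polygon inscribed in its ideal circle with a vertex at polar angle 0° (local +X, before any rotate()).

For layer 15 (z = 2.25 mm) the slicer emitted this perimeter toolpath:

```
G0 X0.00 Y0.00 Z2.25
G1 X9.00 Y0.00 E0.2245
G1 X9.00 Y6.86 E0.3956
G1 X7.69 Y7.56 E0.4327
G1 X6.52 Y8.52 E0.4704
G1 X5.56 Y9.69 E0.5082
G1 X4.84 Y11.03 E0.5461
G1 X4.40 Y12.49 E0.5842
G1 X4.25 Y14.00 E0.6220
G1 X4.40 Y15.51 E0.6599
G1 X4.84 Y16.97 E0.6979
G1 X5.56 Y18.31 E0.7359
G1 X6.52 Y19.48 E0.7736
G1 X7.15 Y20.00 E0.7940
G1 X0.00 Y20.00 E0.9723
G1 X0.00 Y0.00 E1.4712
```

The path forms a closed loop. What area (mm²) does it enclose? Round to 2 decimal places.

Apply the shoelace formula to the sequence of (X, Y) vertices; enclosed area = 132.58 mm².

132.58 mm²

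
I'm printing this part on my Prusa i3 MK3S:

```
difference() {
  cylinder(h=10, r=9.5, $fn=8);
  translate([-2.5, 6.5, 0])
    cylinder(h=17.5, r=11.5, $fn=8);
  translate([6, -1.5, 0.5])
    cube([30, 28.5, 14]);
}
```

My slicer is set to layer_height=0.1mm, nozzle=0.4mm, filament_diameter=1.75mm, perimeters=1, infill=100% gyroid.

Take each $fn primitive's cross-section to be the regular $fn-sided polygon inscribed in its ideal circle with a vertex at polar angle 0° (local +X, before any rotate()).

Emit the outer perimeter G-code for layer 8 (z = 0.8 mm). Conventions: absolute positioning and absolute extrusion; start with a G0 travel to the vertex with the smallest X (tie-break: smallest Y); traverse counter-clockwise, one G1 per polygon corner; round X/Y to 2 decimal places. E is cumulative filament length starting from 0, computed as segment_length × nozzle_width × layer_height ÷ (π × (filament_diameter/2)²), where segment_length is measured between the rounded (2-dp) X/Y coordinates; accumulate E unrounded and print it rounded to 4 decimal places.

G0 X-8.45 Y-2.54 Z0.80
G1 X-6.72 Y-6.72 E0.0752
G1 X0.00 Y-9.50 E0.1962
G1 X6.72 Y-6.72 E0.3171
G1 X8.88 Y-1.50 E0.4111
G1 X6.00 Y-1.50 E0.4590
G1 X6.00 Y-0.74 E0.4716
G1 X5.63 Y-1.63 E0.4876
G1 X-2.50 Y-5.00 E0.6340
G1 X-8.45 Y-2.54 E0.7411

At z = 0.8 mm: the r=9.5 cylinder gives a regular 8-gon of circumradius 9.5 (constant along its height); the r=11.5 cylinder at (-2.5, 6.5) contributes a regular 8-gon of circumradius 11.5; the cube at (6, -1.5) is present — its section is the full 30×28.5 rectangle; Subtracting the remaining from the first: starting from the r=9.5 cylinder, the r=11.5 cylinder at (-2.5, 6.5) partially overlaps it — only the 172.75 mm² overlap (of its 374.06 mm²) is removed, clipping the outline; the 30×28.5 cube at (6, -1.5) partially overlaps it — only the 10.82 mm² overlap (of its 855.00 mm²) is removed, clipping the outline — 1 connected region. The outline is a single polygon with 9 vertices. Extrusion per mm of travel: 0.4 × 0.1 / (π × 0.875²) = 0.016630. Accumulating E over each segment gives final E = 0.7411.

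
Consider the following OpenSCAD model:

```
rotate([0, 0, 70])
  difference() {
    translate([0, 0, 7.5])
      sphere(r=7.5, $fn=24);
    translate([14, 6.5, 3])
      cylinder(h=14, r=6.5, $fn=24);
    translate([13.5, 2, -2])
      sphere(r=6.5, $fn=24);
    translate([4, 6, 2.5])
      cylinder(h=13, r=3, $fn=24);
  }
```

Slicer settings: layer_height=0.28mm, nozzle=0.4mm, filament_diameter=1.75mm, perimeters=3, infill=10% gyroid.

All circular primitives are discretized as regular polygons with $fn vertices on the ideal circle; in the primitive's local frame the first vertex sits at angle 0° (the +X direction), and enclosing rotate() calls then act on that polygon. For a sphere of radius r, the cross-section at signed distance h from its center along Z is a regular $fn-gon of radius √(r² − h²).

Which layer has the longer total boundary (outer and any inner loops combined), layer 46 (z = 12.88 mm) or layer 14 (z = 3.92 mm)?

Layer 46 (z = 12.88): the r=7.5 sphere contributes a regular 24-gon of circumradius √(7.5²−5.38²) = 5.225 (perimeter = 2·24·5.225·sin(180°/24) = 32.74 mm); the r=6.5 cylinder at (14, 6.5) gives a regular 24-gon of circumradius 6.5 (constant along its height) (perimeter = 2·24·6.500·sin(180°/24) = 40.72 mm); the sphere at (13.5, 2) is absent (|z−center|=14.880 > r=6.5); the r=3 cylinder at (4, 6) contributes a regular 24-gon of circumradius 3 (perimeter = 2·24·3.000·sin(180°/24) = 18.80 mm); After the difference (first − rest): starting from the r=7.5 sphere, the r=6.5 cylinder at (14, 6.5) misses the remaining region (no effect); the r=3 cylinder at (4, 6) partially overlaps it — only the 2.41 mm² overlap (of its 27.95 mm²) is removed, clipping the outline — boundary = 32.94 mm; (whole slice rotated 70° about Z — lengths, areas and connectivity unchanged). So its perimeter = 32.94 mm. Layer 14 (z = 3.92): the sphere: section is a regular 24-gon, circumradius = √(r²−h²) = √(7.5²−3.58²) = 6.590 (perimeter = 2·24·6.590·sin(180°/24) = 41.29 mm); the cylinder at (14, 6.5): section is a regular 24-gon, circumradius r=6.5 (perimeter = 2·24·6.500·sin(180°/24) = 40.72 mm); the r=6.5 sphere at (13.5, 2) contributes a regular 24-gon of circumradius √(6.5²−5.92²) = 2.684 (perimeter = 2·24·2.684·sin(180°/24) = 16.82 mm); the cylinder at (4, 6): section is a regular 24-gon, circumradius r=3 (perimeter = 2·24·3.000·sin(180°/24) = 18.80 mm); Taking the first minus the rest: starting from the r=7.5 sphere, the r=6.5 cylinder at (14, 6.5) misses the remaining region (no effect); the r=6.5 sphere at (13.5, 2) misses the remaining region (no effect); the r=3 cylinder at (4, 6) partially overlaps it — only the 8.91 mm² overlap (of its 27.95 mm²) is removed, clipping the outline — boundary = 42.51 mm; (whole slice rotated 70° about Z — lengths, areas and connectivity unchanged). So its perimeter = 42.51 mm. Layer 14 is larger (42.51 vs 32.94 mm).

layer 14 (z = 3.92 mm)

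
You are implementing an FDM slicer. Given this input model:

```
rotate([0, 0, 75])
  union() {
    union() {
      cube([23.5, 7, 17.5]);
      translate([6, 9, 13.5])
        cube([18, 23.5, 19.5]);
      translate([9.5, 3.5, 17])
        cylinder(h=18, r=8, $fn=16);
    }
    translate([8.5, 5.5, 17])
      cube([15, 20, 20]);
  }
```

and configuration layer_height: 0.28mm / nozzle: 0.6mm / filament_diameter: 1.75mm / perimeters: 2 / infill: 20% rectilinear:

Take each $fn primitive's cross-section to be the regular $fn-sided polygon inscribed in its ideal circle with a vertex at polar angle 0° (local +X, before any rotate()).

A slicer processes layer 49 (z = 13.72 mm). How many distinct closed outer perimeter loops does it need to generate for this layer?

2

At z = 13.72 mm: the 23.5×7 cube contributes its full rectangle; the cube at (6, 9) is present — its section is the full 18×23.5 rectangle; the cylinder at (9.5, 3.5) is absent (z outside [17, 35]); Taking the union: the 2 present regions are separate (no shared area or edge), so areas and boundary lengths simply add and each stays a separate island — 2 connected regions; the cube at (8.5, 5.5) is not intersected at this z (z outside [17, 37]); Taking the union: only the result so far is present, so the union is just that shape — 2 connected regions; (rotated 75° about Z; rotation is an isometry so areas/perimeters/island counts are preserved). The result has 2 disconnected regions.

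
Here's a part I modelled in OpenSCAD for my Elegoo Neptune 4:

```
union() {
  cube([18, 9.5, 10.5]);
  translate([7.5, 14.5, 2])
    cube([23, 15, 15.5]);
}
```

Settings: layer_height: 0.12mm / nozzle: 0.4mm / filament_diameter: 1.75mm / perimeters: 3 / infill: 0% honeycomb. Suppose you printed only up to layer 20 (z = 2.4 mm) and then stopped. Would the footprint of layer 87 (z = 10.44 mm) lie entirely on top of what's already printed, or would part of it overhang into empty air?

Compare the two slices. At z = 2.4: the 18×9.5 cube contributes its full rectangle (area 171.00 mm²); the cube at (7.5, 14.5) is present — its section is the full 23×15 rectangle (area 345.00 mm²); Taking the union: the 2 present regions are separate (no shared area or edge), so areas and boundary lengths simply add and each stays a separate island — area = 516.00 mm². At z = 10.44: the 18×9.5 cube contributes its full rectangle (area 171.00 mm²); the 23×15 cube at (7.5, 14.5) contributes its full rectangle (area 345.00 mm²); Merging all regions: the 2 present regions are separate (no shared area or edge), so areas and boundary lengths simply add and each stays a separate island — area = 516.00 mm². Checking containment: the cross-section at z = 10.44 is a subset of the cross-section at z = 2.4.

entirely on top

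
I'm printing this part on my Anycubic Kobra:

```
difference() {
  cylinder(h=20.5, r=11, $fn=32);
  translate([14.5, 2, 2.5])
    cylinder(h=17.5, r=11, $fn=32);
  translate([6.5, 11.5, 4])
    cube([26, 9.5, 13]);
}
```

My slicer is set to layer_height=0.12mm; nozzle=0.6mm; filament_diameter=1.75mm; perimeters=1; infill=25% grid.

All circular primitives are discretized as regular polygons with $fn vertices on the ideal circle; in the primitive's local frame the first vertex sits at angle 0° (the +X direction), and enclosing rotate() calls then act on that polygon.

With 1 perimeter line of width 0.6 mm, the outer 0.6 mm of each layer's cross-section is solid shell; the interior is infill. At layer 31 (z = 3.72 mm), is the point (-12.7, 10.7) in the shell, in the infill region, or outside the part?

outside

At z = 3.72 mm: the r=11 cylinder contributes a regular 32-gon of circumradius 11; the r=11 cylinder at (14.5, 2) gives a regular 32-gon of circumradius 11 (constant along its height); the cube at (6.5, 11.5) is not intersected at this z (z outside [4, 17]); Taking the first minus the rest: starting from the r=11 cylinder, the r=11 cylinder at (14.5, 2) partially overlaps it — only the 82.45 mm² overlap (of its 377.69 mm²) is removed, clipping the outline — 1 connected region. Overall, the cross-section is a single solid region. The nearest boundary edge runs (-9.15, 6.11)→(-7.78, 7.78); distance from the point to it = 5.66 mm. The point is not inside any of the regions above, so it lies outside the cross-section (5.66 mm from the nearest boundary).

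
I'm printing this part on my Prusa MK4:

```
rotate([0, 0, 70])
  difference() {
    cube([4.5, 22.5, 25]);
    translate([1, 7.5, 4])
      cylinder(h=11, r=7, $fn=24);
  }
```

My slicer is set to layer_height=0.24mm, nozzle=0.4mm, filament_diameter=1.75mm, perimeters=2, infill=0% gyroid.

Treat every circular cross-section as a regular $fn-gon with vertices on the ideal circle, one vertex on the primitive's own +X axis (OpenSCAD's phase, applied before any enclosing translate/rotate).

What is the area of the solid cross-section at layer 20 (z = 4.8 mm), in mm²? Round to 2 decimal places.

40.80 mm²

At z = 4.8 mm: the 4.5×22.5 cube contributes its full rectangle (area 101.25 mm²); the cylinder at (1, 7.5): section is a regular 24-gon, circumradius r=7 (area = (24/2)·7.000²·sin(360°/24) = 152.19 mm²); Taking the first minus the rest: starting from the 4.5×22.5 cube (101.25 mm²), the r=7 cylinder at (1, 7.5) partially overlaps it — only the 60.45 mm² overlap (of its 152.19 mm²) is removed, clipping the outline — area = 40.80 mm²; (whole slice rotated 70° about Z — lengths, areas and connectivity unchanged). Overall, the cross-section has 2 separate islands. Net area = 40.80 mm².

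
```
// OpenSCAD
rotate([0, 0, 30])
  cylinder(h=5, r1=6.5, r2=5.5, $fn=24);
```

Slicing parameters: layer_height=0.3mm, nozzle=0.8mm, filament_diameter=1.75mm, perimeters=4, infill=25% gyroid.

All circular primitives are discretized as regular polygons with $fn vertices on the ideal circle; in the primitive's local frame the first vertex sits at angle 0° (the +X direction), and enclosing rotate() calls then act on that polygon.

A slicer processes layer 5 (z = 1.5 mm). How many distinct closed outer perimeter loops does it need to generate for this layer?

1

At z = 1.5 mm: the cone: at t=0.300 of its height the radius interpolates to r₁+(r₂−r₁)t = 6.200, giving a regular 24-gon of that circumradius; (whole slice rotated 30° about Z — lengths, areas and connectivity unchanged). The result has 1 disconnected region.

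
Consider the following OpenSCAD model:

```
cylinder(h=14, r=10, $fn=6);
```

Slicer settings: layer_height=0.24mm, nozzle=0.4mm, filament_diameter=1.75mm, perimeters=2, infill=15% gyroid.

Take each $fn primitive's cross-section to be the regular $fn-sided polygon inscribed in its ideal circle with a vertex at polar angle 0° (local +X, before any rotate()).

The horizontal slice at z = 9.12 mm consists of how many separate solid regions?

1

At z = 9.12 mm: the cylinder: section is a regular 6-gon, circumradius r=10. The result has 1 disconnected region.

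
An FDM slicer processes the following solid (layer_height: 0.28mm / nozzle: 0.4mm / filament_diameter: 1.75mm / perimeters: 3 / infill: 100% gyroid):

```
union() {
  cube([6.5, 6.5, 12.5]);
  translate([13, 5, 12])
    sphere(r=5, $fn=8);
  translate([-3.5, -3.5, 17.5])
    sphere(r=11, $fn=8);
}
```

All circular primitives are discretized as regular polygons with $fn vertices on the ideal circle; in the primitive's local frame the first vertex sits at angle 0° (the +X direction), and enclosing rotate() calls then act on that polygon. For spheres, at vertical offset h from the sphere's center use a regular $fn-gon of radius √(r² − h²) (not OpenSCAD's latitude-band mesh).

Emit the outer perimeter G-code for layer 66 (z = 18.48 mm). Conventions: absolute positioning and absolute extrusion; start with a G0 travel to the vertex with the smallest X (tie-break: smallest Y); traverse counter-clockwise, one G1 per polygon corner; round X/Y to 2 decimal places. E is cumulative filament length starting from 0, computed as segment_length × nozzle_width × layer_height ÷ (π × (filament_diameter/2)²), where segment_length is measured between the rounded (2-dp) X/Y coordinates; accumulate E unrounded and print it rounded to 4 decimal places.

G0 X-14.46 Y-3.50 Z18.48
G1 X-11.25 Y-11.25 E0.3906
G1 X-3.50 Y-14.46 E0.7812
G1 X4.25 Y-11.25 E1.1718
G1 X7.46 Y-3.50 E1.5624
G1 X4.25 Y4.25 E1.9530
G1 X-3.50 Y7.46 E2.3436
G1 X-11.25 Y4.25 E2.7342
G1 X-14.46 Y-3.50 E3.1248

At z = 18.48 mm: the cube is absent (z outside [0, 12.5]); the sphere at (13, 5) is absent (|z−center|=6.480 > r=5); the sphere at (-3.5, -3.5): section is a regular 8-gon, circumradius = √(r²−h²) = √(11²−0.98²) = 10.956; Combining (union): only the r=11 sphere at (-3.5, -3.5) is present, so the union is just that shape — 1 connected region. The outline is a single polygon with 8 vertices. Extrusion per mm of travel: 0.4 × 0.28 / (π × 0.875²) = 0.046564. Accumulating E over each segment gives final E = 3.1248.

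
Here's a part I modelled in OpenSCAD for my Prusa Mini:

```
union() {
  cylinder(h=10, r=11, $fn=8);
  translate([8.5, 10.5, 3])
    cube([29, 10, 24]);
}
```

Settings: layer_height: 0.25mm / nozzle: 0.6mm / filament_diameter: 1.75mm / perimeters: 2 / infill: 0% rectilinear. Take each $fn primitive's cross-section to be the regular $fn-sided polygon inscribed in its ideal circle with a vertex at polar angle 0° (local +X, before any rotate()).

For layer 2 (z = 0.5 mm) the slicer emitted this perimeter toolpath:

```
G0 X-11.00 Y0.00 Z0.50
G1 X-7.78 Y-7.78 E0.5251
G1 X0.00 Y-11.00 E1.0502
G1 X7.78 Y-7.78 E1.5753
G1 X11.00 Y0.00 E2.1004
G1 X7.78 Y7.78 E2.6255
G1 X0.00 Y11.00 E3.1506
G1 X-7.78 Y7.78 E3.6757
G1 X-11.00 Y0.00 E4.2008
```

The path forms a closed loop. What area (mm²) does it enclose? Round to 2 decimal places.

342.32 mm²

Apply the shoelace formula to the sequence of (X, Y) vertices; enclosed area = 342.32 mm².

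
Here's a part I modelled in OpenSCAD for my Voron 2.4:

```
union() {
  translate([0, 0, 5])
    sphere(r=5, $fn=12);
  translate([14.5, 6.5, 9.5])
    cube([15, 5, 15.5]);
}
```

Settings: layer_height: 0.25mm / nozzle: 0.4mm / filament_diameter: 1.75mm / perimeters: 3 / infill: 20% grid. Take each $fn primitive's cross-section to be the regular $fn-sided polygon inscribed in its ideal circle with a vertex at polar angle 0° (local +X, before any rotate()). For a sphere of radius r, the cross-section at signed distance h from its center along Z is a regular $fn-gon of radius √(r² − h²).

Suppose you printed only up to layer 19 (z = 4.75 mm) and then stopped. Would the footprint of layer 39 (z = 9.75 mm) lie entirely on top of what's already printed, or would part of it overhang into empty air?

Compare the two slices. At z = 4.75: the sphere: section is a regular 12-gon, circumradius = √(r²−h²) = √(5²−0.25²) = 4.994 (area = (12/2)·4.994²·sin(360°/12) = 74.81 mm²); the cube at (14.5, 6.5) does not reach this height (z outside [9.5, 25]); Merging all regions: only the r=5 sphere is present, so the union is just that shape — area = 74.81 mm². At z = 9.75: the r=5 sphere contributes a regular 12-gon of circumradius √(5²−4.75²) = 1.561 (area = (12/2)·1.561²·sin(360°/12) = 7.31 mm²); the 15×5 cube at (14.5, 6.5) contributes its full rectangle (area 75.00 mm²); Combining (union): the 2 present regions are separate (no shared area or edge), so areas and boundary lengths simply add and each stays a separate island — area = 82.31 mm². Checking containment: at z = 9.75 the cross-section extends beyond the z = 4.75 cross-section by about 75.00 mm².

part overhangs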